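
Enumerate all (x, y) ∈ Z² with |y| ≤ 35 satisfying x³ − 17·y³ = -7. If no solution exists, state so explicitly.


The equation is x³ - 17y³ = -7. For fixed y, x³ = 17·y³ − 7, so a solution requires the RHS to be a perfect cube.
Strategy: iterate y from -35 to 35, compute RHS = 17·y³ − 7, and check whether it is a (positive or negative) perfect cube.
Check small values of y:
  y = 0: RHS = -7 is not a perfect cube.
  y = 1: RHS = 10 is not a perfect cube.
  y = -1: RHS = -24 is not a perfect cube.
  y = 2: RHS = 129 is not a perfect cube.
  y = -2: RHS = -143 is not a perfect cube.
  y = 3: RHS = 452 is not a perfect cube.
  y = -3: RHS = -466 is not a perfect cube.
Continuing the search up to |y| = 35 finds no solutions either.
No (x, y) in the scanned range satisfies the equation.

No integer solutions with |y| ≤ 35.


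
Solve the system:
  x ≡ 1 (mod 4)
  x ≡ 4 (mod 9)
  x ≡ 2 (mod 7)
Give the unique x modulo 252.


Moduli 4, 9, 7 are pairwise coprime; by CRT there is a unique solution modulo M = 4 · 9 · 7 = 252.
Solve pairwise, accumulating the modulus:
  Start with x ≡ 1 (mod 4).
  Combine with x ≡ 4 (mod 9): since gcd(4, 9) = 1, we get a unique residue mod 36.
    Write x = 1 + 4·t and substitute into x ≡ 4 (mod 9): 4·t ≡ 4 − 1 = 3 (mod 9).
    The inverse of 4 mod 9 is 7 (since 4·7 = 28 = 3·9 + 1), so t ≡ 7·3 = 21 ≡ 3 (mod 9).
    Then x = 1 + 4·3 = 13, valid modulo lcm(4, 9) = 36: x ≡ 13 (mod 36).
  Combine with x ≡ 2 (mod 7): since gcd(36, 7) = 1, we get a unique residue mod 252.
    Write x = 13 + 36·t and substitute into x ≡ 2 (mod 7): 36·t ≡ 2 − 13 = -11 (mod 7).
    Reduce coefficients mod 7: 1·t ≡ 3 (mod 7).
    So t ≡ 3 (mod 7).
    Then x = 13 + 36·3 = 121, valid modulo lcm(36, 7) = 252: x ≡ 121 (mod 252).
Verify: 121 mod 4 = 1 ✓, 121 mod 9 = 4 ✓, 121 mod 7 = 2 ✓.

x ≡ 121 (mod 252).


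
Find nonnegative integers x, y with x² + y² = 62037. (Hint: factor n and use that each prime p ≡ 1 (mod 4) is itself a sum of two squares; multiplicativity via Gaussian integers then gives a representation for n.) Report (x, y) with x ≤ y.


Step 1: Factor n = 62037 = 3^2 · 61 · 113.
Step 2: Check the mod-4 condition on each prime factor: 3 ≡ 3 (mod 4), exponent 2 (must be even); 61 ≡ 1 (mod 4), exponent 1; 113 ≡ 1 (mod 4), exponent 1.
All primes ≡ 3 (mod 4) appear to even exponent (or don't appear), so by the two-squares theorem n IS expressible as a sum of two squares.
Step 3: Build a representation. Group n = k² · m with k = 3 and m = 61 · 113 = 6893 (a product of primes ≡ 1 (mod 4)); a representation of m scales to one of n via (k·x)² + (k·y)² = k²(x² + y²). Each prime p ≡ 1 (mod 4) is itself a sum of two squares; find a² by testing p − a² for a perfect square:
  61: 61 − 1² = 60, 61 − 2² = 57, 61 − 3² = 52, 61 − 4² = 45, 61 − 5² = 36 = 6² ⇒ 61 = 5² + 6².
  113: 113 − 1² = 112, 113 − 2² = 109, 113 − 3² = 104, 113 − 4² = 97, 113 − 5² = 88, 113 − 6² = 77, 113 − 7² = 64 = 8² ⇒ 113 = 7² + 8².
  Combine using the Brahmagupta–Fibonacci identity (a² + b²)(c² + d²) = (ac − bd)² + (ad + bc)² = (ac + bd)² + (ad − bc)²:
  61 · 113 = 6893: from (5² + 6²)(7² + 8²), take (5·7 − 6·8, 5·8 + 6·7) = (35 − 48, 40 + 42) = (-13, 82); dropping signs (only squares matter) gives (13, 82); check 13² + 82² = 169 + 6724 = 6893 ✓.
  Scale by k = 3: (3·13, 3·82) = (39, 246).
Step 4: Order so x ≤ y and verify: 39² + 246² = 1521 + 60516 = 62037 = n. ✓

n = 62037 = 39² + 246² (one valid representation with x ≤ y).


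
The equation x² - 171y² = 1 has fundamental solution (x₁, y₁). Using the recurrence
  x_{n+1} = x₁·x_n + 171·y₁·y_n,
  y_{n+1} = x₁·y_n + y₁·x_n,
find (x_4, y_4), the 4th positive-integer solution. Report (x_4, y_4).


Step 1: Find the fundamental solution (x₁, y₁) of x² - 171y² = 1.
  Expand √171 as a continued fraction. a₀ = ⌊√171⌋ = 13; iterate m_{k+1} = d_k·a_k − m_k, d_{k+1} = (171 − m_{k+1}²)/d_k, a_{k+1} = ⌊(a₀ + m_{k+1})/d_{k+1}⌋ (starting m₀ = 0, d₀ = 1), with convergents p_k = a_k·p_{k-1} + p_{k-2}, q_k = a_k·q_{k-1} + q_{k-2} (p₋₁ = 1, q₋₁ = 0):
  k = 0: a₀ = 13; p₀/q₀ = 13/1; p₀² − 171·q₀² = 169 − 171 = -2.
  k = 1: m = 13, d = 2, a = ⌊(13 + 13)/2⌋ = 13; p/q = (13·13 + 1)/(13·1 + 0) = 170/13; p² − 171·q² = 28900 − 28899 = 1.
  The first convergent with p² − 171·q² = 1 gives the fundamental solution (x₁, y₁) = (170, 13).
Step 2: Apply the recurrence (x_{n+1}, y_{n+1}) = (x₁x_n + 171y₁y_n, x₁y_n + y₁x_n) repeatedly.
  From (x_1, y_1) = (170, 13): x_2 = 170·170 + 171·13·13 = 57799; y_2 = 170·13 + 13·170 = 4420.
  From (x_2, y_2) = (57799, 4420): x_3 = 170·57799 + 171·13·4420 = 19651490; y_3 = 170·4420 + 13·57799 = 1502787.
  From (x_3, y_3) = (19651490, 1502787): x_4 = 170·19651490 + 171·13·1502787 = 6681448801; y_4 = 170·1502787 + 13·19651490 = 510943160.
Step 3: Verify x_4² - 171·y_4² = 44641758080384337601 - 44641758080384337600 = 1 (should be 1). ✓

(x_1, y_1) = (170, 13); (x_4, y_4) = (6681448801, 510943160).


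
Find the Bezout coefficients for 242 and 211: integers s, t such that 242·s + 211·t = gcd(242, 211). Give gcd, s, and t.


Euclidean algorithm on (242, 211) — divide until remainder is 0:
  242 = 1 · 211 + 31
  211 = 6 · 31 + 25
  31 = 1 · 25 + 6
  25 = 4 · 6 + 1
  6 = 6 · 1 + 0
gcd(242, 211) = 1.
Track Bezout coefficients alongside the remainders: start with r₀ = 242 = a·1 + b·0 (s = 1, t = 0) and r₁ = 211 = a·0 + b·1 (s = 0, t = 1); each new remainder r_{k+1} = r_{k-1} − q_k·r_k inherits s_{k+1} = s_{k-1} − q_k·s_k, t_{k+1} = t_{k-1} − q_k·t_k, so r_k = a·s_k + b·t_k at every step:
  q = 1: r = 31, s = 1 − 1·0 = 1, t = 0 − 1·1 = -1  (check: 242·1 + 211·(-1) = 31)
  q = 6: r = 25, s = 0 − 6·1 = -6, t = 1 − 6·(-1) = 7  (check: 242·(-6) + 211·7 = 25)
  q = 1: r = 6, s = 1 − 1·(-6) = 7, t = -1 − 1·7 = -8  (check: 242·7 + 211·(-8) = 6)
  q = 4: r = 1, s = -6 − 4·7 = -34, t = 7 − 4·(-8) = 39  (check: 242·(-34) + 211·39 = 1)
The row with r = 1 (the gcd) gives the Bezout coefficients s = -34, t = 39.
Result: 242 · (-34) + 211 · (39) = 1.

gcd(242, 211) = 1; s = -34, t = 39 (check: 242·(-34) + 211·39 = 1).


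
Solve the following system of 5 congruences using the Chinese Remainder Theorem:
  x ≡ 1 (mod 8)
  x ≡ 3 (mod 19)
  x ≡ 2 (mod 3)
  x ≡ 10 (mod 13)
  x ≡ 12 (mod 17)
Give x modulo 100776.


Product of moduli M = 8 · 19 · 3 · 13 · 17 = 100776.
Merge one congruence at a time:
  Start: x ≡ 1 (mod 8).
  Combine with x ≡ 3 (mod 19); new modulus lcm = 152.
    Write x = 1 + 8·t and substitute into x ≡ 3 (mod 19): 8·t ≡ 3 − 1 = 2 (mod 19).
    The inverse of 8 mod 19 is 12 (since 8·12 = 96 = 5·19 + 1), so t ≡ 12·2 = 24 ≡ 5 (mod 19).
    Then x = 1 + 8·5 = 41, valid modulo lcm(8, 19) = 152: x ≡ 41 (mod 152).
  Combine with x ≡ 2 (mod 3); new modulus lcm = 456.
    Write x = 41 + 152·t and substitute into x ≡ 2 (mod 3): 152·t ≡ 2 − 41 = -39 (mod 3).
    Reduce coefficients mod 3: 2·t ≡ 0 (mod 3).
    The inverse of 2 mod 3 is 2 (since 2·2 = 4 = 1·3 + 1), so t ≡ 2·0 = 0 ≡ 0 (mod 3).
    Then x = 41 + 152·0 = 41, valid modulo lcm(152, 3) = 456: x ≡ 41 (mod 456).
  Combine with x ≡ 10 (mod 13); new modulus lcm = 5928.
    Write x = 41 + 456·t and substitute into x ≡ 10 (mod 13): 456·t ≡ 10 − 41 = -31 (mod 13).
    Reduce coefficients mod 13: 1·t ≡ 8 (mod 13).
    So t ≡ 8 (mod 13).
    Then x = 41 + 456·8 = 3689, valid modulo lcm(456, 13) = 5928: x ≡ 3689 (mod 5928).
  Combine with x ≡ 12 (mod 17); new modulus lcm = 100776.
    Write x = 3689 + 5928·t and substitute into x ≡ 12 (mod 17): 5928·t ≡ 12 − 3689 = -3677 (mod 17).
    Reduce coefficients mod 17: 12·t ≡ 12 (mod 17).
    The inverse of 12 mod 17 is 10 (since 12·10 = 120 = 7·17 + 1), so t ≡ 10·12 = 120 ≡ 1 (mod 17).
    Then x = 3689 + 5928·1 = 9617, valid modulo lcm(5928, 17) = 100776: x ≡ 9617 (mod 100776).
Verify against each original: 9617 mod 8 = 1, 9617 mod 19 = 3, 9617 mod 3 = 2, 9617 mod 13 = 10, 9617 mod 17 = 12.

x ≡ 9617 (mod 100776).


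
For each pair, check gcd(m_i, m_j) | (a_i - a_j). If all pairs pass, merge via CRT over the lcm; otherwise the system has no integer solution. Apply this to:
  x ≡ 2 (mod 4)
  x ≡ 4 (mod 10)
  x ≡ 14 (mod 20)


Moduli 4, 10, 20 are not pairwise coprime, so CRT works modulo lcm(m_i) when all pairwise compatibility conditions hold.
Pairwise compatibility: gcd(m_i, m_j) must divide a_i - a_j for every pair.
Merge one congruence at a time:
  Start: x ≡ 2 (mod 4).
  Combine with x ≡ 4 (mod 10): gcd(4, 10) = 2; 4 - 2 = 2, which IS divisible by 2, so compatible.
    Write x = 2 + 4·t and substitute into x ≡ 4 (mod 10): 4·t ≡ 4 − 2 = 2 (mod 10).
    Divide the congruence (and modulus) by g = 2: 2·t ≡ 1 (mod 5).
    The inverse of 2 mod 5 is 3 (since 2·3 = 6 = 1·5 + 1), so t ≡ 3·1 = 3 ≡ 3 (mod 5).
    Then x = 2 + 4·3 = 14, valid modulo lcm(4, 10) = 20: x ≡ 14 (mod 20).
  Combine with x ≡ 14 (mod 20): gcd(20, 20) = 20; 14 - 14 = 0, which IS divisible by 20, so compatible.
    Write x = 14 + 20·t and substitute into x ≡ 14 (mod 20): 20·t ≡ 14 − 14 = 0 (mod 20).
    Divide the congruence (and modulus) by g = 20: 1·t ≡ 0 (mod 1).
    Modulo 1 every t works; take t = 0.
    Then x = 14 + 20·0 = 14, valid modulo lcm(20, 20) = 20: x ≡ 14 (mod 20).
Verify: 14 mod 4 = 2, 14 mod 10 = 4, 14 mod 20 = 14.

x ≡ 14 (mod 20).


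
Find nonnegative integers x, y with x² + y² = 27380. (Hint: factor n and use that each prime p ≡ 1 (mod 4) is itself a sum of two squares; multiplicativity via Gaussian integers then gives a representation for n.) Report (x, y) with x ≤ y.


Step 1: Factor n = 27380 = 2^2 · 5 · 37^2.
Step 2: Check the mod-4 condition on each prime factor: 2 = 2 (special); 5 ≡ 1 (mod 4), exponent 1; 37 ≡ 1 (mod 4), exponent 2.
All primes ≡ 3 (mod 4) appear to even exponent (or don't appear), so by the two-squares theorem n IS expressible as a sum of two squares.
Step 3: Build a representation. Group n = k² · m with k = 2 and m = 5 · 37 · 37 = 6845 (a product of primes ≡ 1 (mod 4)); a representation of m scales to one of n via (k·x)² + (k·y)² = k²(x² + y²). Each prime p ≡ 1 (mod 4) is itself a sum of two squares; find a² by testing p − a² for a perfect square:
  5: 5 − 1² = 4 = 2² ⇒ 5 = 1² + 2².
  37: 37 − 1² = 36 = 6² ⇒ 37 = 1² + 6².
  Combine using the Brahmagupta–Fibonacci identity (a² + b²)(c² + d²) = (ac − bd)² + (ad + bc)² = (ac + bd)² + (ad − bc)²:
  5 · 37 = 185: from (1² + 2²)(1² + 6²), take (1·1 − 2·6, 1·6 + 2·1) = (1 − 12, 6 + 2) = (-11, 8); dropping signs (only squares matter) gives (11, 8); check 11² + 8² = 121 + 64 = 185 ✓.
  185 · 37 = 6845: from (11² + 8²)(1² + 6²), take (11·1 − 8·6, 11·6 + 8·1) = (11 − 48, 66 + 8) = (-37, 74); dropping signs (only squares matter) gives (37, 74); check 37² + 74² = 1369 + 5476 = 6845 ✓.
  Scale by k = 2: (2·37, 2·74) = (74, 148).
Step 4: Order so x ≤ y and verify: 74² + 148² = 5476 + 21904 = 27380 = n. ✓

n = 27380 = 74² + 148² (one valid representation with x ≤ y).


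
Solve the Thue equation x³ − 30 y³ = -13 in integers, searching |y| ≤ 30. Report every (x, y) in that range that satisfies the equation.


The equation is x³ - 30y³ = -13. For fixed y, x³ = 30·y³ − 13, so a solution requires the RHS to be a perfect cube.
Strategy: iterate y from -30 to 30, compute RHS = 30·y³ − 13, and check whether it is a (positive or negative) perfect cube.
Check small values of y:
  y = 0: RHS = -13 is not a perfect cube.
  y = 1: RHS = 17 is not a perfect cube.
  y = -1: RHS = -43 is not a perfect cube.
  y = 2: RHS = 227 is not a perfect cube.
  y = -2: RHS = -253 is not a perfect cube.
  y = 3: RHS = 797 is not a perfect cube.
  y = -3: RHS = -823 is not a perfect cube.
Continuing the search up to |y| = 30 finds no solutions either.
No (x, y) in the scanned range satisfies the equation.

No integer solutions with |y| ≤ 30.


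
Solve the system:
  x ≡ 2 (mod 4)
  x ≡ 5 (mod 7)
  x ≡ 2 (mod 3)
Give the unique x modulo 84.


Moduli 4, 7, 3 are pairwise coprime; by CRT there is a unique solution modulo M = 4 · 7 · 3 = 84.
Solve pairwise, accumulating the modulus:
  Start with x ≡ 2 (mod 4).
  Combine with x ≡ 5 (mod 7): since gcd(4, 7) = 1, we get a unique residue mod 28.
    Write x = 2 + 4·t and substitute into x ≡ 5 (mod 7): 4·t ≡ 5 − 2 = 3 (mod 7).
    The inverse of 4 mod 7 is 2 (since 4·2 = 8 = 1·7 + 1), so t ≡ 2·3 = 6 ≡ 6 (mod 7).
    Then x = 2 + 4·6 = 26, valid modulo lcm(4, 7) = 28: x ≡ 26 (mod 28).
  Combine with x ≡ 2 (mod 3): since gcd(28, 3) = 1, we get a unique residue mod 84.
    Write x = 26 + 28·t and substitute into x ≡ 2 (mod 3): 28·t ≡ 2 − 26 = -24 (mod 3).
    Reduce coefficients mod 3: 1·t ≡ 0 (mod 3).
    So t ≡ 0 (mod 3).
    Then x = 26 + 28·0 = 26, valid modulo lcm(28, 3) = 84: x ≡ 26 (mod 84).
Verify: 26 mod 4 = 2 ✓, 26 mod 7 = 5 ✓, 26 mod 3 = 2 ✓.

x ≡ 26 (mod 84).


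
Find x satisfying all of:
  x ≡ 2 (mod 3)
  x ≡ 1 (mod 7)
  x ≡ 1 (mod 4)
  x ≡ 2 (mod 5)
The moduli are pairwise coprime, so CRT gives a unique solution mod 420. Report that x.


Product of moduli M = 3 · 7 · 4 · 5 = 420.
Merge one congruence at a time:
  Start: x ≡ 2 (mod 3).
  Combine with x ≡ 1 (mod 7); new modulus lcm = 21.
    Write x = 2 + 3·t and substitute into x ≡ 1 (mod 7): 3·t ≡ 1 − 2 = -1 (mod 7).
    Reduce coefficients mod 7: 3·t ≡ 6 (mod 7).
    The inverse of 3 mod 7 is 5 (since 3·5 = 15 = 2·7 + 1), so t ≡ 5·6 = 30 ≡ 2 (mod 7).
    Then x = 2 + 3·2 = 8, valid modulo lcm(3, 7) = 21: x ≡ 8 (mod 21).
  Combine with x ≡ 1 (mod 4); new modulus lcm = 84.
    Write x = 8 + 21·t and substitute into x ≡ 1 (mod 4): 21·t ≡ 1 − 8 = -7 (mod 4).
    Reduce coefficients mod 4: 1·t ≡ 1 (mod 4).
    So t ≡ 1 (mod 4).
    Then x = 8 + 21·1 = 29, valid modulo lcm(21, 4) = 84: x ≡ 29 (mod 84).
  Combine with x ≡ 2 (mod 5); new modulus lcm = 420.
    Write x = 29 + 84·t and substitute into x ≡ 2 (mod 5): 84·t ≡ 2 − 29 = -27 (mod 5).
    Reduce coefficients mod 5: 4·t ≡ 3 (mod 5).
    The inverse of 4 mod 5 is 4 (since 4·4 = 16 = 3·5 + 1), so t ≡ 4·3 = 12 ≡ 2 (mod 5).
    Then x = 29 + 84·2 = 197, valid modulo lcm(84, 5) = 420: x ≡ 197 (mod 420).
Verify against each original: 197 mod 3 = 2, 197 mod 7 = 1, 197 mod 4 = 1, 197 mod 5 = 2.

x ≡ 197 (mod 420).


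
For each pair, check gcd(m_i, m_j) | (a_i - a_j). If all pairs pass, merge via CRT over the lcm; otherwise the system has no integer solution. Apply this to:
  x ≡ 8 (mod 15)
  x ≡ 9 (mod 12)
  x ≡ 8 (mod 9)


Moduli 15, 12, 9 are not pairwise coprime, so CRT works modulo lcm(m_i) when all pairwise compatibility conditions hold.
Pairwise compatibility: gcd(m_i, m_j) must divide a_i - a_j for every pair.
Merge one congruence at a time:
  Start: x ≡ 8 (mod 15).
  Combine with x ≡ 9 (mod 12): gcd(15, 12) = 3, and 9 - 8 = 1 is NOT divisible by 3.
    ⇒ system is inconsistent (no integer solution).

No solution (the system is inconsistent).


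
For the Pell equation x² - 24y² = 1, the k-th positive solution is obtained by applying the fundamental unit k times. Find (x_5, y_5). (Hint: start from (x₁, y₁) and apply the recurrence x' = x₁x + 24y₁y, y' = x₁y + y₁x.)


Step 1: Find the fundamental solution (x₁, y₁) of x² - 24y² = 1.
  Expand √24 as a continued fraction. a₀ = ⌊√24⌋ = 4; iterate m_{k+1} = d_k·a_k − m_k, d_{k+1} = (24 − m_{k+1}²)/d_k, a_{k+1} = ⌊(a₀ + m_{k+1})/d_{k+1}⌋ (starting m₀ = 0, d₀ = 1), with convergents p_k = a_k·p_{k-1} + p_{k-2}, q_k = a_k·q_{k-1} + q_{k-2} (p₋₁ = 1, q₋₁ = 0):
  k = 0: a₀ = 4; p₀/q₀ = 4/1; p₀² − 24·q₀² = 16 − 24 = -8.
  k = 1: m = 4, d = 8, a = ⌊(4 + 4)/8⌋ = 1; p/q = (1·4 + 1)/(1·1 + 0) = 5/1; p² − 24·q² = 25 − 24 = 1.
  The first convergent with p² − 24·q² = 1 gives the fundamental solution (x₁, y₁) = (5, 1).
Step 2: Apply the recurrence (x_{n+1}, y_{n+1}) = (x₁x_n + 24y₁y_n, x₁y_n + y₁x_n) repeatedly.
  From (x_1, y_1) = (5, 1): x_2 = 5·5 + 24·1·1 = 49; y_2 = 5·1 + 1·5 = 10.
  From (x_2, y_2) = (49, 10): x_3 = 5·49 + 24·1·10 = 485; y_3 = 5·10 + 1·49 = 99.
  From (x_3, y_3) = (485, 99): x_4 = 5·485 + 24·1·99 = 4801; y_4 = 5·99 + 1·485 = 980.
  From (x_4, y_4) = (4801, 980): x_5 = 5·4801 + 24·1·980 = 47525; y_5 = 5·980 + 1·4801 = 9701.
Step 3: Verify x_5² - 24·y_5² = 2258625625 - 2258625624 = 1 (should be 1). ✓

(x_1, y_1) = (5, 1); (x_5, y_5) = (47525, 9701).


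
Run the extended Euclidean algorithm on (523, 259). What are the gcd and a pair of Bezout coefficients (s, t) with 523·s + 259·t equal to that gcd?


Euclidean algorithm on (523, 259) — divide until remainder is 0:
  523 = 2 · 259 + 5
  259 = 51 · 5 + 4
  5 = 1 · 4 + 1
  4 = 4 · 1 + 0
gcd(523, 259) = 1.
Track Bezout coefficients alongside the remainders: start with r₀ = 523 = a·1 + b·0 (s = 1, t = 0) and r₁ = 259 = a·0 + b·1 (s = 0, t = 1); each new remainder r_{k+1} = r_{k-1} − q_k·r_k inherits s_{k+1} = s_{k-1} − q_k·s_k, t_{k+1} = t_{k-1} − q_k·t_k, so r_k = a·s_k + b·t_k at every step:
  q = 2: r = 5, s = 1 − 2·0 = 1, t = 0 − 2·1 = -2  (check: 523·1 + 259·(-2) = 5)
  q = 51: r = 4, s = 0 − 51·1 = -51, t = 1 − 51·(-2) = 103  (check: 523·(-51) + 259·103 = 4)
  q = 1: r = 1, s = 1 − 1·(-51) = 52, t = -2 − 1·103 = -105  (check: 523·52 + 259·(-105) = 1)
The row with r = 1 (the gcd) gives the Bezout coefficients s = 52, t = -105.
Result: 523 · (52) + 259 · (-105) = 1.

gcd(523, 259) = 1; s = 52, t = -105 (check: 523·52 + 259·(-105) = 1).


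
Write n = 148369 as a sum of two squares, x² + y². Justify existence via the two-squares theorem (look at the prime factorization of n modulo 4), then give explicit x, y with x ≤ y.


Step 1: Factor n = 148369 = 13 · 101 · 113.
Step 2: Check the mod-4 condition on each prime factor: 13 ≡ 1 (mod 4), exponent 1; 101 ≡ 1 (mod 4), exponent 1; 113 ≡ 1 (mod 4), exponent 1.
All primes ≡ 3 (mod 4) appear to even exponent (or don't appear), so by the two-squares theorem n IS expressible as a sum of two squares.
Step 3: Build a representation. Here n = 13 · 101 · 113 is a product of primes ≡ 1 (mod 4). Each prime p ≡ 1 (mod 4) is itself a sum of two squares; find a² by testing p − a² for a perfect square:
  13: 13 − 1² = 12, 13 − 2² = 9 = 3² ⇒ 13 = 2² + 3².
  101: 101 − 1² = 100 = 10² ⇒ 101 = 1² + 10².
  113: 113 − 1² = 112, 113 − 2² = 109, 113 − 3² = 104, 113 − 4² = 97, 113 − 5² = 88, 113 − 6² = 77, 113 − 7² = 64 = 8² ⇒ 113 = 7² + 8².
  Combine using the Brahmagupta–Fibonacci identity (a² + b²)(c² + d²) = (ac − bd)² + (ad + bc)² = (ac + bd)² + (ad − bc)²:
  13 · 101 = 1313: from (2² + 3²)(1² + 10²), take (2·1 − 3·10, 2·10 + 3·1) = (2 − 30, 20 + 3) = (-28, 23); dropping signs (only squares matter) gives (28, 23); check 28² + 23² = 784 + 529 = 1313 ✓.
  1313 · 113 = 148369: from (28² + 23²)(7² + 8²), take (28·7 − 23·8, 28·8 + 23·7) = (196 − 184, 224 + 161) = (12, 385); check 12² + 385² = 144 + 148225 = 148369 ✓.
Step 4: Order so x ≤ y and verify: 12² + 385² = 144 + 148225 = 148369 = n. ✓

n = 148369 = 12² + 385² (one valid representation with x ≤ y).


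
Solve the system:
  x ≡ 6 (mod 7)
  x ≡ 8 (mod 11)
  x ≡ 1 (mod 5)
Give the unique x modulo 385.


Moduli 7, 11, 5 are pairwise coprime; by CRT there is a unique solution modulo M = 7 · 11 · 5 = 385.
Solve pairwise, accumulating the modulus:
  Start with x ≡ 6 (mod 7).
  Combine with x ≡ 8 (mod 11): since gcd(7, 11) = 1, we get a unique residue mod 77.
    Write x = 6 + 7·t and substitute into x ≡ 8 (mod 11): 7·t ≡ 8 − 6 = 2 (mod 11).
    The inverse of 7 mod 11 is 8 (since 7·8 = 56 = 5·11 + 1), so t ≡ 8·2 = 16 ≡ 5 (mod 11).
    Then x = 6 + 7·5 = 41, valid modulo lcm(7, 11) = 77: x ≡ 41 (mod 77).
  Combine with x ≡ 1 (mod 5): since gcd(77, 5) = 1, we get a unique residue mod 385.
    Write x = 41 + 77·t and substitute into x ≡ 1 (mod 5): 77·t ≡ 1 − 41 = -40 (mod 5).
    Reduce coefficients mod 5: 2·t ≡ 0 (mod 5).
    The inverse of 2 mod 5 is 3 (since 2·3 = 6 = 1·5 + 1), so t ≡ 3·0 = 0 ≡ 0 (mod 5).
    Then x = 41 + 77·0 = 41, valid modulo lcm(77, 5) = 385: x ≡ 41 (mod 385).
Verify: 41 mod 7 = 6 ✓, 41 mod 11 = 8 ✓, 41 mod 5 = 1 ✓.

x ≡ 41 (mod 385).


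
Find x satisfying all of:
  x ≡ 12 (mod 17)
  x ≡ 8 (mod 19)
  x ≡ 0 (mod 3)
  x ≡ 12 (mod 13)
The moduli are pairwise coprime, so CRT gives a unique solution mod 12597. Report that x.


Product of moduli M = 17 · 19 · 3 · 13 = 12597.
Merge one congruence at a time:
  Start: x ≡ 12 (mod 17).
  Combine with x ≡ 8 (mod 19); new modulus lcm = 323.
    Write x = 12 + 17·t and substitute into x ≡ 8 (mod 19): 17·t ≡ 8 − 12 = -4 (mod 19).
    Reduce coefficients mod 19: 17·t ≡ 15 (mod 19).
    The inverse of 17 mod 19 is 9 (since 17·9 = 153 = 8·19 + 1), so t ≡ 9·15 = 135 ≡ 2 (mod 19).
    Then x = 12 + 17·2 = 46, valid modulo lcm(17, 19) = 323: x ≡ 46 (mod 323).
  Combine with x ≡ 0 (mod 3); new modulus lcm = 969.
    Write x = 46 + 323·t and substitute into x ≡ 0 (mod 3): 323·t ≡ 0 − 46 = -46 (mod 3).
    Reduce coefficients mod 3: 2·t ≡ 2 (mod 3).
    The inverse of 2 mod 3 is 2 (since 2·2 = 4 = 1·3 + 1), so t ≡ 2·2 = 4 ≡ 1 (mod 3).
    Then x = 46 + 323·1 = 369, valid modulo lcm(323, 3) = 969: x ≡ 369 (mod 969).
  Combine with x ≡ 12 (mod 13); new modulus lcm = 12597.
    Write x = 369 + 969·t and substitute into x ≡ 12 (mod 13): 969·t ≡ 12 − 369 = -357 (mod 13).
    Reduce coefficients mod 13: 7·t ≡ 7 (mod 13).
    The inverse of 7 mod 13 is 2 (since 7·2 = 14 = 1·13 + 1), so t ≡ 2·7 = 14 ≡ 1 (mod 13).
    Then x = 369 + 969·1 = 1338, valid modulo lcm(969, 13) = 12597: x ≡ 1338 (mod 12597).
Verify against each original: 1338 mod 17 = 12, 1338 mod 19 = 8, 1338 mod 3 = 0, 1338 mod 13 = 12.

x ≡ 1338 (mod 12597).


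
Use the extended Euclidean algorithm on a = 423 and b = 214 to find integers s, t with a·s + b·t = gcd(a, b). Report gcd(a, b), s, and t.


Euclidean algorithm on (423, 214) — divide until remainder is 0:
  423 = 1 · 214 + 209
  214 = 1 · 209 + 5
  209 = 41 · 5 + 4
  5 = 1 · 4 + 1
  4 = 4 · 1 + 0
gcd(423, 214) = 1.
Track Bezout coefficients alongside the remainders: start with r₀ = 423 = a·1 + b·0 (s = 1, t = 0) and r₁ = 214 = a·0 + b·1 (s = 0, t = 1); each new remainder r_{k+1} = r_{k-1} − q_k·r_k inherits s_{k+1} = s_{k-1} − q_k·s_k, t_{k+1} = t_{k-1} − q_k·t_k, so r_k = a·s_k + b·t_k at every step:
  q = 1: r = 209, s = 1 − 1·0 = 1, t = 0 − 1·1 = -1  (check: 423·1 + 214·(-1) = 209)
  q = 1: r = 5, s = 0 − 1·1 = -1, t = 1 − 1·(-1) = 2  (check: 423·(-1) + 214·2 = 5)
  q = 41: r = 4, s = 1 − 41·(-1) = 42, t = -1 − 41·2 = -83  (check: 423·42 + 214·(-83) = 4)
  q = 1: r = 1, s = -1 − 1·42 = -43, t = 2 − 1·(-83) = 85  (check: 423·(-43) + 214·85 = 1)
The row with r = 1 (the gcd) gives the Bezout coefficients s = -43, t = 85.
Result: 423 · (-43) + 214 · (85) = 1.

gcd(423, 214) = 1; s = -43, t = 85 (check: 423·(-43) + 214·85 = 1).


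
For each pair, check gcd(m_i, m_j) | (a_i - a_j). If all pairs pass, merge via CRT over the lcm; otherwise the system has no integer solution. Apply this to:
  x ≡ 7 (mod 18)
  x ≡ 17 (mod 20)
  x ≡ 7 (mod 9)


Moduli 18, 20, 9 are not pairwise coprime, so CRT works modulo lcm(m_i) when all pairwise compatibility conditions hold.
Pairwise compatibility: gcd(m_i, m_j) must divide a_i - a_j for every pair.
Merge one congruence at a time:
  Start: x ≡ 7 (mod 18).
  Combine with x ≡ 17 (mod 20): gcd(18, 20) = 2; 17 - 7 = 10, which IS divisible by 2, so compatible.
    Write x = 7 + 18·t and substitute into x ≡ 17 (mod 20): 18·t ≡ 17 − 7 = 10 (mod 20).
    Divide the congruence (and modulus) by g = 2: 9·t ≡ 5 (mod 10).
    The inverse of 9 mod 10 is 9 (since 9·9 = 81 = 8·10 + 1), so t ≡ 9·5 = 45 ≡ 5 (mod 10).
    Then x = 7 + 18·5 = 97, valid modulo lcm(18, 20) = 180: x ≡ 97 (mod 180).
  Combine with x ≡ 7 (mod 9): gcd(180, 9) = 9; 7 - 97 = -90, which IS divisible by 9, so compatible.
    Write x = 97 + 180·t and substitute into x ≡ 7 (mod 9): 180·t ≡ 7 − 97 = -90 (mod 9).
    Divide the congruence (and modulus) by g = 9: 20·t ≡ -10 (mod 1).
    Modulo 1 every t works; take t = 0.
    Then x = 97 + 180·0 = 97, valid modulo lcm(180, 9) = 180: x ≡ 97 (mod 180).
Verify: 97 mod 18 = 7, 97 mod 20 = 17, 97 mod 9 = 7.

x ≡ 97 (mod 180).


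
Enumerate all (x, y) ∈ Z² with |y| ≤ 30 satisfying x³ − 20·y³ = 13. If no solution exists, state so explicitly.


The equation is x³ - 20y³ = 13. For fixed y, x³ = 20·y³ + 13, so a solution requires the RHS to be a perfect cube.
Strategy: iterate y from -30 to 30, compute RHS = 20·y³ + 13, and check whether it is a (positive or negative) perfect cube.
Check small values of y:
  y = 0: RHS = 13 is not a perfect cube.
  y = 1: RHS = 33 is not a perfect cube.
  y = -1: RHS = -7 is not a perfect cube.
  y = 2: RHS = 173 is not a perfect cube.
  y = -2: RHS = -147 is not a perfect cube.
  y = 3: RHS = 553 is not a perfect cube.
  y = -3: RHS = -527 is not a perfect cube.
Continuing the search up to |y| = 30 finds no solutions either.
No (x, y) in the scanned range satisfies the equation.

No integer solutions with |y| ≤ 30.


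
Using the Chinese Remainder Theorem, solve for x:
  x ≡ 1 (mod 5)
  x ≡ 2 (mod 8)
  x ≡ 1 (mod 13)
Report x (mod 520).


Moduli 5, 8, 13 are pairwise coprime; by CRT there is a unique solution modulo M = 5 · 8 · 13 = 520.
Solve pairwise, accumulating the modulus:
  Start with x ≡ 1 (mod 5).
  Combine with x ≡ 2 (mod 8): since gcd(5, 8) = 1, we get a unique residue mod 40.
    Write x = 1 + 5·t and substitute into x ≡ 2 (mod 8): 5·t ≡ 2 − 1 = 1 (mod 8).
    The inverse of 5 mod 8 is 5 (since 5·5 = 25 = 3·8 + 1), so t ≡ 5·1 = 5 ≡ 5 (mod 8).
    Then x = 1 + 5·5 = 26, valid modulo lcm(5, 8) = 40: x ≡ 26 (mod 40).
  Combine with x ≡ 1 (mod 13): since gcd(40, 13) = 1, we get a unique residue mod 520.
    Write x = 26 + 40·t and substitute into x ≡ 1 (mod 13): 40·t ≡ 1 − 26 = -25 (mod 13).
    Reduce coefficients mod 13: 1·t ≡ 1 (mod 13).
    So t ≡ 1 (mod 13).
    Then x = 26 + 40·1 = 66, valid modulo lcm(40, 13) = 520: x ≡ 66 (mod 520).
Verify: 66 mod 5 = 1 ✓, 66 mod 8 = 2 ✓, 66 mod 13 = 1 ✓.

x ≡ 66 (mod 520).


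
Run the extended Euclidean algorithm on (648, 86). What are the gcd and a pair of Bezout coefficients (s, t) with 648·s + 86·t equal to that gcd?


Euclidean algorithm on (648, 86) — divide until remainder is 0:
  648 = 7 · 86 + 46
  86 = 1 · 46 + 40
  46 = 1 · 40 + 6
  40 = 6 · 6 + 4
  6 = 1 · 4 + 2
  4 = 2 · 2 + 0
gcd(648, 86) = 2.
Track Bezout coefficients alongside the remainders: start with r₀ = 648 = a·1 + b·0 (s = 1, t = 0) and r₁ = 86 = a·0 + b·1 (s = 0, t = 1); each new remainder r_{k+1} = r_{k-1} − q_k·r_k inherits s_{k+1} = s_{k-1} − q_k·s_k, t_{k+1} = t_{k-1} − q_k·t_k, so r_k = a·s_k + b·t_k at every step:
  q = 7: r = 46, s = 1 − 7·0 = 1, t = 0 − 7·1 = -7  (check: 648·1 + 86·(-7) = 46)
  q = 1: r = 40, s = 0 − 1·1 = -1, t = 1 − 1·(-7) = 8  (check: 648·(-1) + 86·8 = 40)
  q = 1: r = 6, s = 1 − 1·(-1) = 2, t = -7 − 1·8 = -15  (check: 648·2 + 86·(-15) = 6)
  q = 6: r = 4, s = -1 − 6·2 = -13, t = 8 − 6·(-15) = 98  (check: 648·(-13) + 86·98 = 4)
  q = 1: r = 2, s = 2 − 1·(-13) = 15, t = -15 − 1·98 = -113  (check: 648·15 + 86·(-113) = 2)
The row with r = 2 (the gcd) gives the Bezout coefficients s = 15, t = -113.
Result: 648 · (15) + 86 · (-113) = 2.

gcd(648, 86) = 2; s = 15, t = -113 (check: 648·15 + 86·(-113) = 2).


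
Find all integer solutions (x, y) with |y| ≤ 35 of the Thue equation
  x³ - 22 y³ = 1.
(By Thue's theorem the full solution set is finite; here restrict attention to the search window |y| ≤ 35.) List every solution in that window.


The equation is x³ - 22y³ = 1. For fixed y, x³ = 22·y³ + 1, so a solution requires the RHS to be a perfect cube.
Strategy: iterate y from -35 to 35, compute RHS = 22·y³ + 1, and check whether it is a (positive or negative) perfect cube.
Check small values of y:
  y = 0: RHS = 1 = (1)³ ⇒ x = 1 works.
  y = 1: RHS = 23 is not a perfect cube.
  y = -1: RHS = -21 is not a perfect cube.
  y = 2: RHS = 177 is not a perfect cube.
  y = -2: RHS = -175 is not a perfect cube.
  y = 3: RHS = 595 is not a perfect cube.
  y = -3: RHS = -593 is not a perfect cube.
Continuing the search up to |y| = 35 finds no further solutions beyond those listed.
Collected solutions: (1, 0).

Solutions (with |y| ≤ 35): (1, 0).


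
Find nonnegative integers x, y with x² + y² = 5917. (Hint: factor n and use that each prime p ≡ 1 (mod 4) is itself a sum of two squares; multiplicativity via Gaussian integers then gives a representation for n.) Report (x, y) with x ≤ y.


Step 1: Factor n = 5917 = 61 · 97.
Step 2: Check the mod-4 condition on each prime factor: 61 ≡ 1 (mod 4), exponent 1; 97 ≡ 1 (mod 4), exponent 1.
All primes ≡ 3 (mod 4) appear to even exponent (or don't appear), so by the two-squares theorem n IS expressible as a sum of two squares.
Step 3: Build a representation. Here n = 61 · 97 is a product of primes ≡ 1 (mod 4). Each prime p ≡ 1 (mod 4) is itself a sum of two squares; find a² by testing p − a² for a perfect square:
  61: 61 − 1² = 60, 61 − 2² = 57, 61 − 3² = 52, 61 − 4² = 45, 61 − 5² = 36 = 6² ⇒ 61 = 5² + 6².
  97: 97 − 1² = 96, 97 − 2² = 93, 97 − 3² = 88, 97 − 4² = 81 = 9² ⇒ 97 = 4² + 9².
  Combine using the Brahmagupta–Fibonacci identity (a² + b²)(c² + d²) = (ac − bd)² + (ad + bc)² = (ac + bd)² + (ad − bc)²:
  61 · 97 = 5917: from (5² + 6²)(4² + 9²), take (5·4 − 6·9, 5·9 + 6·4) = (20 − 54, 45 + 24) = (-34, 69); dropping signs (only squares matter) gives (34, 69); check 34² + 69² = 1156 + 4761 = 5917 ✓.
Step 4: Order so x ≤ y and verify: 34² + 69² = 1156 + 4761 = 5917 = n. ✓

n = 5917 = 34² + 69² (one valid representation with x ≤ y).


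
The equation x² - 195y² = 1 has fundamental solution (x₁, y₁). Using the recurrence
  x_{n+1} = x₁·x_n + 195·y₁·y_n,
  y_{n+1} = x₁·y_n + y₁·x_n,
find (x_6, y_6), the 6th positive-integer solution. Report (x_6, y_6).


Step 1: Find the fundamental solution (x₁, y₁) of x² - 195y² = 1.
  Expand √195 as a continued fraction. a₀ = ⌊√195⌋ = 13; iterate m_{k+1} = d_k·a_k − m_k, d_{k+1} = (195 − m_{k+1}²)/d_k, a_{k+1} = ⌊(a₀ + m_{k+1})/d_{k+1}⌋ (starting m₀ = 0, d₀ = 1), with convergents p_k = a_k·p_{k-1} + p_{k-2}, q_k = a_k·q_{k-1} + q_{k-2} (p₋₁ = 1, q₋₁ = 0):
  k = 0: a₀ = 13; p₀/q₀ = 13/1; p₀² − 195·q₀² = 169 − 195 = -26.
  k = 1: m = 13, d = 26, a = ⌊(13 + 13)/26⌋ = 1; p/q = (1·13 + 1)/(1·1 + 0) = 14/1; p² − 195·q² = 196 − 195 = 1.
  The first convergent with p² − 195·q² = 1 gives the fundamental solution (x₁, y₁) = (14, 1).
Step 2: Apply the recurrence (x_{n+1}, y_{n+1}) = (x₁x_n + 195y₁y_n, x₁y_n + y₁x_n) repeatedly.
  From (x_1, y_1) = (14, 1): x_2 = 14·14 + 195·1·1 = 391; y_2 = 14·1 + 1·14 = 28.
  From (x_2, y_2) = (391, 28): x_3 = 14·391 + 195·1·28 = 10934; y_3 = 14·28 + 1·391 = 783.
  From (x_3, y_3) = (10934, 783): x_4 = 14·10934 + 195·1·783 = 305761; y_4 = 14·783 + 1·10934 = 21896.
  From (x_4, y_4) = (305761, 21896): x_5 = 14·305761 + 195·1·21896 = 8550374; y_5 = 14·21896 + 1·305761 = 612305.
  From (x_5, y_5) = (8550374, 612305): x_6 = 14·8550374 + 195·1·612305 = 239104711; y_6 = 14·612305 + 1·8550374 = 17122644.
Step 3: Verify x_6² - 195·y_6² = 57171062822393521 - 57171062822393520 = 1 (should be 1). ✓

(x_1, y_1) = (14, 1); (x_6, y_6) = (239104711, 17122644).


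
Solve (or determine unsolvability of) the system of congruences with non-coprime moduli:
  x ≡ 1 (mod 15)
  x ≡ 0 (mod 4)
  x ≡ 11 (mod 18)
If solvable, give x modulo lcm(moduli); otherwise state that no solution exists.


Moduli 15, 4, 18 are not pairwise coprime, so CRT works modulo lcm(m_i) when all pairwise compatibility conditions hold.
Pairwise compatibility: gcd(m_i, m_j) must divide a_i - a_j for every pair.
Merge one congruence at a time:
  Start: x ≡ 1 (mod 15).
  Combine with x ≡ 0 (mod 4): gcd(15, 4) = 1; 0 - 1 = -1, which IS divisible by 1, so compatible.
    Write x = 1 + 15·t and substitute into x ≡ 0 (mod 4): 15·t ≡ 0 − 1 = -1 (mod 4).
    Reduce coefficients mod 4: 3·t ≡ 3 (mod 4).
    The inverse of 3 mod 4 is 3 (since 3·3 = 9 = 2·4 + 1), so t ≡ 3·3 = 9 ≡ 1 (mod 4).
    Then x = 1 + 15·1 = 16, valid modulo lcm(15, 4) = 60: x ≡ 16 (mod 60).
  Combine with x ≡ 11 (mod 18): gcd(60, 18) = 6, and 11 - 16 = -5 is NOT divisible by 6.
    ⇒ system is inconsistent (no integer solution).

No solution (the system is inconsistent).


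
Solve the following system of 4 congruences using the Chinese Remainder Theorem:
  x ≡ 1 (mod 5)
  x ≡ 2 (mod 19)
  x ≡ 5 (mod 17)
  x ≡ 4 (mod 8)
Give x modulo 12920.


Product of moduli M = 5 · 19 · 17 · 8 = 12920.
Merge one congruence at a time:
  Start: x ≡ 1 (mod 5).
  Combine with x ≡ 2 (mod 19); new modulus lcm = 95.
    Write x = 1 + 5·t and substitute into x ≡ 2 (mod 19): 5·t ≡ 2 − 1 = 1 (mod 19).
    The inverse of 5 mod 19 is 4 (since 5·4 = 20 = 1·19 + 1), so t ≡ 4·1 = 4 ≡ 4 (mod 19).
    Then x = 1 + 5·4 = 21, valid modulo lcm(5, 19) = 95: x ≡ 21 (mod 95).
  Combine with x ≡ 5 (mod 17); new modulus lcm = 1615.
    Write x = 21 + 95·t and substitute into x ≡ 5 (mod 17): 95·t ≡ 5 − 21 = -16 (mod 17).
    Reduce coefficients mod 17: 10·t ≡ 1 (mod 17).
    The inverse of 10 mod 17 is 12 (since 10·12 = 120 = 7·17 + 1), so t ≡ 12·1 = 12 ≡ 12 (mod 17).
    Then x = 21 + 95·12 = 1161, valid modulo lcm(95, 17) = 1615: x ≡ 1161 (mod 1615).
  Combine with x ≡ 4 (mod 8); new modulus lcm = 12920.
    Write x = 1161 + 1615·t and substitute into x ≡ 4 (mod 8): 1615·t ≡ 4 − 1161 = -1157 (mod 8).
    Reduce coefficients mod 8: 7·t ≡ 3 (mod 8).
    The inverse of 7 mod 8 is 7 (since 7·7 = 49 = 6·8 + 1), so t ≡ 7·3 = 21 ≡ 5 (mod 8).
    Then x = 1161 + 1615·5 = 9236, valid modulo lcm(1615, 8) = 12920: x ≡ 9236 (mod 12920).
Verify against each original: 9236 mod 5 = 1, 9236 mod 19 = 2, 9236 mod 17 = 5, 9236 mod 8 = 4.

x ≡ 9236 (mod 12920).


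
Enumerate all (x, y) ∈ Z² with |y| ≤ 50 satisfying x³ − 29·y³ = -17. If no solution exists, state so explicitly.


The equation is x³ - 29y³ = -17. For fixed y, x³ = 29·y³ − 17, so a solution requires the RHS to be a perfect cube.
Strategy: iterate y from -50 to 50, compute RHS = 29·y³ − 17, and check whether it is a (positive or negative) perfect cube.
Check small values of y:
  y = 0: RHS = -17 is not a perfect cube.
  y = 1: RHS = 12 is not a perfect cube.
  y = -1: RHS = -46 is not a perfect cube.
  y = 2: RHS = 215 is not a perfect cube.
  y = -2: RHS = -249 is not a perfect cube.
  y = 3: RHS = 766 is not a perfect cube.
  y = -3: RHS = -800 is not a perfect cube.
Continuing the search up to |y| = 50 finds no solutions either.
No (x, y) in the scanned range satisfies the equation.

No integer solutions with |y| ≤ 50.


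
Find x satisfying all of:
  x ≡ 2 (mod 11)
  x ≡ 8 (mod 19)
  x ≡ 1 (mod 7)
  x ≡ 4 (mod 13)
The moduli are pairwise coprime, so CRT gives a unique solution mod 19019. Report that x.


Product of moduli M = 11 · 19 · 7 · 13 = 19019.
Merge one congruence at a time:
  Start: x ≡ 2 (mod 11).
  Combine with x ≡ 8 (mod 19); new modulus lcm = 209.
    Write x = 2 + 11·t and substitute into x ≡ 8 (mod 19): 11·t ≡ 8 − 2 = 6 (mod 19).
    The inverse of 11 mod 19 is 7 (since 11·7 = 77 = 4·19 + 1), so t ≡ 7·6 = 42 ≡ 4 (mod 19).
    Then x = 2 + 11·4 = 46, valid modulo lcm(11, 19) = 209: x ≡ 46 (mod 209).
  Combine with x ≡ 1 (mod 7); new modulus lcm = 1463.
    Write x = 46 + 209·t and substitute into x ≡ 1 (mod 7): 209·t ≡ 1 − 46 = -45 (mod 7).
    Reduce coefficients mod 7: 6·t ≡ 4 (mod 7).
    The inverse of 6 mod 7 is 6 (since 6·6 = 36 = 5·7 + 1), so t ≡ 6·4 = 24 ≡ 3 (mod 7).
    Then x = 46 + 209·3 = 673, valid modulo lcm(209, 7) = 1463: x ≡ 673 (mod 1463).
  Combine with x ≡ 4 (mod 13); new modulus lcm = 19019.
    Write x = 673 + 1463·t and substitute into x ≡ 4 (mod 13): 1463·t ≡ 4 − 673 = -669 (mod 13).
    Reduce coefficients mod 13: 7·t ≡ 7 (mod 13).
    The inverse of 7 mod 13 is 2 (since 7·2 = 14 = 1·13 + 1), so t ≡ 2·7 = 14 ≡ 1 (mod 13).
    Then x = 673 + 1463·1 = 2136, valid modulo lcm(1463, 13) = 19019: x ≡ 2136 (mod 19019).
Verify against each original: 2136 mod 11 = 2, 2136 mod 19 = 8, 2136 mod 7 = 1, 2136 mod 13 = 4.

x ≡ 2136 (mod 19019).


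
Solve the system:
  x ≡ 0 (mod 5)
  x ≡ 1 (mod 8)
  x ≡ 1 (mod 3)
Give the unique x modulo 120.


Moduli 5, 8, 3 are pairwise coprime; by CRT there is a unique solution modulo M = 5 · 8 · 3 = 120.
Solve pairwise, accumulating the modulus:
  Start with x ≡ 0 (mod 5).
  Combine with x ≡ 1 (mod 8): since gcd(5, 8) = 1, we get a unique residue mod 40.
    Write x = 0 + 5·t and substitute into x ≡ 1 (mod 8): 5·t ≡ 1 − 0 = 1 (mod 8).
    The inverse of 5 mod 8 is 5 (since 5·5 = 25 = 3·8 + 1), so t ≡ 5·1 = 5 ≡ 5 (mod 8).
    Then x = 0 + 5·5 = 25, valid modulo lcm(5, 8) = 40: x ≡ 25 (mod 40).
  Combine with x ≡ 1 (mod 3): since gcd(40, 3) = 1, we get a unique residue mod 120.
    Write x = 25 + 40·t and substitute into x ≡ 1 (mod 3): 40·t ≡ 1 − 25 = -24 (mod 3).
    Reduce coefficients mod 3: 1·t ≡ 0 (mod 3).
    So t ≡ 0 (mod 3).
    Then x = 25 + 40·0 = 25, valid modulo lcm(40, 3) = 120: x ≡ 25 (mod 120).
Verify: 25 mod 5 = 0 ✓, 25 mod 8 = 1 ✓, 25 mod 3 = 1 ✓.

x ≡ 25 (mod 120).


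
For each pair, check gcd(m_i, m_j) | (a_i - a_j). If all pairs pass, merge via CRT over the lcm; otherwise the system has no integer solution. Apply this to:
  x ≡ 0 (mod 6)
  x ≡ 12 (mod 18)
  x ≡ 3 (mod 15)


Moduli 6, 18, 15 are not pairwise coprime, so CRT works modulo lcm(m_i) when all pairwise compatibility conditions hold.
Pairwise compatibility: gcd(m_i, m_j) must divide a_i - a_j for every pair.
Merge one congruence at a time:
  Start: x ≡ 0 (mod 6).
  Combine with x ≡ 12 (mod 18): gcd(6, 18) = 6; 12 - 0 = 12, which IS divisible by 6, so compatible.
    Write x = 0 + 6·t and substitute into x ≡ 12 (mod 18): 6·t ≡ 12 − 0 = 12 (mod 18).
    Divide the congruence (and modulus) by g = 6: 1·t ≡ 2 (mod 3).
    So t ≡ 2 (mod 3).
    Then x = 0 + 6·2 = 12, valid modulo lcm(6, 18) = 18: x ≡ 12 (mod 18).
  Combine with x ≡ 3 (mod 15): gcd(18, 15) = 3; 3 - 12 = -9, which IS divisible by 3, so compatible.
    Write x = 12 + 18·t and substitute into x ≡ 3 (mod 15): 18·t ≡ 3 − 12 = -9 (mod 15).
    Divide the congruence (and modulus) by g = 3: 6·t ≡ -3 (mod 5).
    Reduce coefficients mod 5: 1·t ≡ 2 (mod 5).
    So t ≡ 2 (mod 5).
    Then x = 12 + 18·2 = 48, valid modulo lcm(18, 15) = 90: x ≡ 48 (mod 90).
Verify: 48 mod 6 = 0, 48 mod 18 = 12, 48 mod 15 = 3.

x ≡ 48 (mod 90).


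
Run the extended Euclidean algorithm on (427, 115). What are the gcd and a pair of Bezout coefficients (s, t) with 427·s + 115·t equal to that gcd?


Euclidean algorithm on (427, 115) — divide until remainder is 0:
  427 = 3 · 115 + 82
  115 = 1 · 82 + 33
  82 = 2 · 33 + 16
  33 = 2 · 16 + 1
  16 = 16 · 1 + 0
gcd(427, 115) = 1.
Track Bezout coefficients alongside the remainders: start with r₀ = 427 = a·1 + b·0 (s = 1, t = 0) and r₁ = 115 = a·0 + b·1 (s = 0, t = 1); each new remainder r_{k+1} = r_{k-1} − q_k·r_k inherits s_{k+1} = s_{k-1} − q_k·s_k, t_{k+1} = t_{k-1} − q_k·t_k, so r_k = a·s_k + b·t_k at every step:
  q = 3: r = 82, s = 1 − 3·0 = 1, t = 0 − 3·1 = -3  (check: 427·1 + 115·(-3) = 82)
  q = 1: r = 33, s = 0 − 1·1 = -1, t = 1 − 1·(-3) = 4  (check: 427·(-1) + 115·4 = 33)
  q = 2: r = 16, s = 1 − 2·(-1) = 3, t = -3 − 2·4 = -11  (check: 427·3 + 115·(-11) = 16)
  q = 2: r = 1, s = -1 − 2·3 = -7, t = 4 − 2·(-11) = 26  (check: 427·(-7) + 115·26 = 1)
The row with r = 1 (the gcd) gives the Bezout coefficients s = -7, t = 26.
Result: 427 · (-7) + 115 · (26) = 1.

gcd(427, 115) = 1; s = -7, t = 26 (check: 427·(-7) + 115·26 = 1).
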